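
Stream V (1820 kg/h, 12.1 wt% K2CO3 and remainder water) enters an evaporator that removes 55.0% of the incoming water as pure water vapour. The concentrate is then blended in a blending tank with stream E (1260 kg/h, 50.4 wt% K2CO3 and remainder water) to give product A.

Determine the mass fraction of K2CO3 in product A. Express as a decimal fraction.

0.389

Vapour removed = 0.550×0.879×1820 = 879.88 kg/h; concentrate = 940.12 kg/h.
K2CO3 reaching the mixer = 220.22 (from concentrate) + 1260×0.504 = 855.26 kg/h.
Product flow = 940.12 + 1260 = 2200.1 kg/h; K2CO3 fraction = 0.389.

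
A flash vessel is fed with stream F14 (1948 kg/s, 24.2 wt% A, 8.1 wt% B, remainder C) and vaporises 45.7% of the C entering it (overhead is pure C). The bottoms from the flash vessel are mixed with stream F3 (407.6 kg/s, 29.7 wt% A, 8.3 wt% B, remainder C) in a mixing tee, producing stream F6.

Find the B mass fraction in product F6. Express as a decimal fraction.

0.109

Vapour removed = 0.457×0.677×1948 = 602.69 kg/s; concentrate = 1345.3 kg/s.
B reaching the mixer = 157.79 (from concentrate) + 407.6×0.083 = 191.62 kg/s.
Product flow = 1345.3 + 407.6 = 1752.9 kg/s; B fraction = 0.109.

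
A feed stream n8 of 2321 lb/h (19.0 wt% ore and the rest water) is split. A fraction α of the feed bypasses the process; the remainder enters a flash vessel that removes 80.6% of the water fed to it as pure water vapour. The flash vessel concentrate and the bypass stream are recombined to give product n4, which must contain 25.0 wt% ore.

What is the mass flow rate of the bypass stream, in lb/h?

All 2321×0.190 = 440.99 lb/h of ore reaches n4, so n4 = 440.99/0.250 = 1764 lb/h and vapour = 557.04 lb/h.
The evaporator receives (1−α)·2321 of feed at 0.810 water and removes 0.806 of that water:
0.806×0.810×(1−α)×2321 = 557.04
(1−α) = 557.04/1515.3 = 0.3676;  α = 0.6324.
Bypass flow = 0.6324×2321 = 1467.8 lb/h.

1468 lb/h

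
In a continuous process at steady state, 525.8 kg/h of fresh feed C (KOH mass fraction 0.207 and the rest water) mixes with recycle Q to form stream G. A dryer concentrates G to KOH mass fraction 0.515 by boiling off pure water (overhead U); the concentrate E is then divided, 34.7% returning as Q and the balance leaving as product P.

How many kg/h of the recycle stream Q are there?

112.3 kg/h

Overall KOH balance (none leaves overhead): KOH in fresh feed = KOH in product, i.e. 525.8×0.207 = (1−0.347)·E·0.515.
E = 108.84/(0.515×0.653) = 323.65 kg/h.
Recycle Q = 0.347×323.65 = 112.31 kg/h.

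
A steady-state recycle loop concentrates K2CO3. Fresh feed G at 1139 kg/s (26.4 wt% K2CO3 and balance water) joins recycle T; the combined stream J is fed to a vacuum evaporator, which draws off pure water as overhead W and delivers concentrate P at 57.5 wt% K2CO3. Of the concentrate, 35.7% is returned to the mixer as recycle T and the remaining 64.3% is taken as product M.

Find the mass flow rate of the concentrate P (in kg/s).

Overall K2CO3 balance (none leaves overhead): K2CO3 in fresh feed = K2CO3 in product, i.e. 1139×0.264 = (1−0.357)·P·0.575.
P = 300.7/(0.575×0.643) = 813.3 kg/s.

813.3 kg/s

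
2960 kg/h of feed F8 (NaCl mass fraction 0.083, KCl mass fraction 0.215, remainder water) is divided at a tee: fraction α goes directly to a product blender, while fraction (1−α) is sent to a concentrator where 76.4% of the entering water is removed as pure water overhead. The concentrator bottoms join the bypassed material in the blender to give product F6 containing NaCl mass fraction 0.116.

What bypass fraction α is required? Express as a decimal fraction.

0.470

All 2960×0.083 = 245.68 kg/h of NaCl reaches F6, so F6 = 245.68/0.116 = 2117.9 kg/h and vapour = 842.07 kg/h.
The evaporator receives (1−α)·2960 of feed at 0.702 water and removes 0.764 of that water:
0.764×0.702×(1−α)×2960 = 842.07
(1−α) = 842.07/1587.5 = 0.5304;  α = 0.4696.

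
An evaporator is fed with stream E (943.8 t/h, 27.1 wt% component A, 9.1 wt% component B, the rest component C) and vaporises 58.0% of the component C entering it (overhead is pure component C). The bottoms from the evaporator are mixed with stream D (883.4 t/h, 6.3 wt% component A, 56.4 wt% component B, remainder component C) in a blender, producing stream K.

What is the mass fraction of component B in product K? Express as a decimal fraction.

0.395

Vapour removed = 0.580×0.638×943.8 = 349.24 t/h; concentrate = 594.56 t/h.
component B reaching the mixer = 85.886 (from concentrate) + 883.4×0.564 = 584.12 t/h.
Product flow = 594.56 + 883.4 = 1478 t/h; component B fraction = 0.395.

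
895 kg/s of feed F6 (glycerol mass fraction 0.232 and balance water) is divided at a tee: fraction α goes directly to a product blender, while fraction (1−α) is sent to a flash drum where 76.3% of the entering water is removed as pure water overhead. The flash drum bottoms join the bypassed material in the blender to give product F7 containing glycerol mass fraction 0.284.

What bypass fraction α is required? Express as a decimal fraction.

0.688

All 895×0.232 = 207.64 kg/s of glycerol reaches F7, so F7 = 207.64/0.284 = 731.13 kg/s and vapour = 163.87 kg/s.
The evaporator receives (1−α)·895 of feed at 0.768 water and removes 0.763 of that water:
0.763×0.768×(1−α)×895 = 163.87
(1−α) = 163.87/524.46 = 0.3125;  α = 0.6875.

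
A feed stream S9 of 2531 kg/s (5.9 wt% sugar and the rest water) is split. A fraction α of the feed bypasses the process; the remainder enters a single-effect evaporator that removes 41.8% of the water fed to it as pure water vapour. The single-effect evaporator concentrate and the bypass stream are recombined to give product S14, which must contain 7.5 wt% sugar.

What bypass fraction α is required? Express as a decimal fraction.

All 2531×0.059 = 149.33 kg/s of sugar reaches S14, so S14 = 149.33/0.075 = 1991.1 kg/s and vapour = 539.95 kg/s.
The evaporator receives (1−α)·2531 of feed at 0.941 water and removes 0.418 of that water:
0.418×0.941×(1−α)×2531 = 539.95
(1−α) = 539.95/995.54 = 0.5424;  α = 0.4576.

0.458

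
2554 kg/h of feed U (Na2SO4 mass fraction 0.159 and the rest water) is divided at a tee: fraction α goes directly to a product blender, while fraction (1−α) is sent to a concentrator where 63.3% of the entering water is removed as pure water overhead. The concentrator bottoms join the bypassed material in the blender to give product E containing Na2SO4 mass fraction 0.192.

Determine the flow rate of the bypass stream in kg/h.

All 2554×0.159 = 406.09 kg/h of Na2SO4 reaches E, so E = 406.09/0.192 = 2115 kg/h and vapour = 438.97 kg/h.
The evaporator receives (1−α)·2554 of feed at 0.841 water and removes 0.633 of that water:
0.633×0.841×(1−α)×2554 = 438.97
(1−α) = 438.97/1359.6 = 0.3229;  α = 0.6771.
Bypass flow = 0.6771×2554 = 1729.4 kg/h.

1729 kg/h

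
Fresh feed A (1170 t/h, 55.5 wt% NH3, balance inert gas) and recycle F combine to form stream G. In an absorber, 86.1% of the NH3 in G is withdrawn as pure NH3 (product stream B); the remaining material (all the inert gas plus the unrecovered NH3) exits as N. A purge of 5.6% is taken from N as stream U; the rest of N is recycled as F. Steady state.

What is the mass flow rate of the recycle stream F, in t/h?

inert gas enters only via A and leaves only via the purge: 1170×0.445 = 0.056×(inert gas in N), and the absorber passes all inert gas, so inert gas in G = inert gas in N = 9297.3 t/h.
NH3 in G: m_A = 1170×0.555 + (1−0.056)·(1−0.861)·m_A, so m_A = 649.35/0.8688 = 747.42 t/h.
N = (1−0.861)×747.42 + 9297.3 = 9401.2 t/h.
Recycle F = (1−0.056)×9401.2 = 8874.7 t/h.

8875 t/h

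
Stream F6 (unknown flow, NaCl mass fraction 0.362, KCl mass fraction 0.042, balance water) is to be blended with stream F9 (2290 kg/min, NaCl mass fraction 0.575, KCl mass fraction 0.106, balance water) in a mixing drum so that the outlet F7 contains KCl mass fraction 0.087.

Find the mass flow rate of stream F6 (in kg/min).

Let F6 be the unknown flow. Total out = 2290 + F6.
KCl balance: 242.74 + 0.042·F6 = 0.087·(2290 + F6)
(0.042 − 0.087)·F6 = 0.087×2290 − 242.74 = -43.51
F6 = -43.51 / -0.045 = 966.89 kg/min

966.9 kg/min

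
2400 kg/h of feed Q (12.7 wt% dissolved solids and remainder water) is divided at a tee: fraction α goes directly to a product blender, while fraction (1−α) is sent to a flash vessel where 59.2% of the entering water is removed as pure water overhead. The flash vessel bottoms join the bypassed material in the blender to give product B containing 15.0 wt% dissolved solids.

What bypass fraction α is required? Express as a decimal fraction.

0.703

All 2400×0.127 = 304.8 kg/h of dissolved solids reaches B, so B = 304.8/0.150 = 2032 kg/h and vapour = 368 kg/h.
The evaporator receives (1−α)·2400 of feed at 0.873 water and removes 0.592 of that water:
0.592×0.873×(1−α)×2400 = 368
(1−α) = 368/1240.4 = 0.2967;  α = 0.7033.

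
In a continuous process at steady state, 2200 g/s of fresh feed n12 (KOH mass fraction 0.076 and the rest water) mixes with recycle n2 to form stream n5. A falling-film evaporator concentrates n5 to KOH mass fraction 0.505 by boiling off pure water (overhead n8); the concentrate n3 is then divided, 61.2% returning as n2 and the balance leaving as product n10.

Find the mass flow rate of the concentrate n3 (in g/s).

853.3 g/s

Overall KOH balance (none leaves overhead): KOH in fresh feed = KOH in product, i.e. 2200×0.076 = (1−0.612)·n3·0.505.
n3 = 167.2/(0.505×0.388) = 853.32 g/s.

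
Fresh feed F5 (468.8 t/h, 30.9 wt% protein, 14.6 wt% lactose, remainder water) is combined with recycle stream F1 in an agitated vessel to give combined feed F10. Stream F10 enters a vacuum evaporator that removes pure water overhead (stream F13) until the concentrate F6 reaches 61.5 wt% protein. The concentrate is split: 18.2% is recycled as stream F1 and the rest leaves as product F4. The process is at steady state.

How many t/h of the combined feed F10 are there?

Overall protein balance (none leaves overhead): protein in fresh feed = protein in product, i.e. 468.8×0.309 = (1−0.182)·F6·0.615.
F6 = 144.86/(0.615×0.818) = 287.95 t/h.
Recycle F1 = 0.182×287.95 = 52.407 t/h.
Combined feed F10 = 468.8 + 52.407 = 521.21 t/h.

521.2 t/h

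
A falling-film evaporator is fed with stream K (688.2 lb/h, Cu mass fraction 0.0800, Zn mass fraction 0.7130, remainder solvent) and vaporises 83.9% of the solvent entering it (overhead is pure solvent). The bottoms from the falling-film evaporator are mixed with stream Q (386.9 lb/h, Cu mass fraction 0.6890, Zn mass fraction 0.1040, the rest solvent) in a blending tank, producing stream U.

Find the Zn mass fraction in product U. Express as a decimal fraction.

Vapour removed = 0.839×0.207×688.2 = 119.52 lb/h; concentrate = 568.68 lb/h.
Zn reaching the mixer = 490.69 (from concentrate) + 386.9×0.104 = 530.92 lb/h.
Product flow = 568.68 + 386.9 = 955.58 lb/h; Zn fraction = 0.5556.

0.5556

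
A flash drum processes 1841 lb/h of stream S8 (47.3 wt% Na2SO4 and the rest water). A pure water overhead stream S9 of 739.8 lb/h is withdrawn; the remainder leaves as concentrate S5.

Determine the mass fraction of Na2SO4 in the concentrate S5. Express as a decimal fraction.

0.791

Na2SO4 is not removed: 1841×0.473 = 870.79 lb/h of Na2SO4 enters S5.
Concentrate = 1841 − 739.8 = 1101.2 lb/h.
Mass fraction = 870.79/1101.2 = 0.791.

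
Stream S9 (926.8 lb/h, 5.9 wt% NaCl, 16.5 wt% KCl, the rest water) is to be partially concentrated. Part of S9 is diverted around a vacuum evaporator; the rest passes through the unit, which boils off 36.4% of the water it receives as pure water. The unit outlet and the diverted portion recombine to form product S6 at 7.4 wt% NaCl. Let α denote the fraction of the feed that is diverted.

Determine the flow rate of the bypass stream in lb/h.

261.7 lb/h

All 926.8×0.059 = 54.681 lb/h of NaCl reaches S6, so S6 = 54.681/0.074 = 738.94 lb/h and vapour = 187.86 lb/h.
The evaporator receives (1−α)·926.8 of feed at 0.776 water and removes 0.364 of that water:
0.364×0.776×(1−α)×926.8 = 187.86
(1−α) = 187.86/261.79 = 0.7176;  α = 0.2824.
Bypass flow = 0.2824×926.8 = 261.71 lb/h.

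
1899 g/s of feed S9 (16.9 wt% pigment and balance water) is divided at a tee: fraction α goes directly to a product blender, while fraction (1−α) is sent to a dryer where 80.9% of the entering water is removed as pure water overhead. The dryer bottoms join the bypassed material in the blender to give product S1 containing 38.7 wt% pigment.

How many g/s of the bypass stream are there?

307.8 g/s

All 1899×0.169 = 320.93 g/s of pigment reaches S1, so S1 = 320.93/0.387 = 829.28 g/s and vapour = 1069.7 g/s.
The evaporator receives (1−α)·1899 of feed at 0.831 water and removes 0.809 of that water:
0.809×0.831×(1−α)×1899 = 1069.7
(1−α) = 1069.7/1276.7 = 0.8379;  α = 0.1621.
Bypass flow = 0.1621×1899 = 307.81 g/s.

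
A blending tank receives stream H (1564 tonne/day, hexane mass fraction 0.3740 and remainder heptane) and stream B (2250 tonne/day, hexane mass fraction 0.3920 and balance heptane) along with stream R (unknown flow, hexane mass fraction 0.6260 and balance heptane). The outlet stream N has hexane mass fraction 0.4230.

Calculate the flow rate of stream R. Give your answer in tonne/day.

Let R be the unknown flow. Total out = 3814 + R.
hexane balance: 1466.9 + 0.626·R = 0.423·(3814 + R)
(0.626 − 0.423)·R = 0.423×3814 − 1466.9 = 146.39
R = 146.39 / 0.203 = 721.11 tonne/day

721.1 tonne/day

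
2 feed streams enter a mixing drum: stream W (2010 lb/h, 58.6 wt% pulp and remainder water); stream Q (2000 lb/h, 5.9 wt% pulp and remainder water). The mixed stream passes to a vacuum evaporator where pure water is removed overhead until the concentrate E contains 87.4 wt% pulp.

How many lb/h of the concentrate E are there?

1483 lb/h

pulp entering = 2010×0.586 + 2000×0.059 = 1295.9 lb/h.
All pulp reports to E, so E = 1295.9/0.874 = 1482.7 lb/h.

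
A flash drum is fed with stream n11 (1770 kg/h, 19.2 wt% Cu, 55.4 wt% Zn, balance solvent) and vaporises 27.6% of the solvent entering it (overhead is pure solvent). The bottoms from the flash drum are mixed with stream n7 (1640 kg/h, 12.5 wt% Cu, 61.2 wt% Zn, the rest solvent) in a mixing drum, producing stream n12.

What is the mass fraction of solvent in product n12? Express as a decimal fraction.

Vapour removed = 0.276×0.254×1770 = 124.08 kg/h; concentrate = 1645.9 kg/h.
solvent reaching the mixer = 325.5 (from concentrate) + 1640×0.263 = 756.82 kg/h.
Product flow = 1645.9 + 1640 = 3285.9 kg/h; solvent fraction = 0.230.

0.230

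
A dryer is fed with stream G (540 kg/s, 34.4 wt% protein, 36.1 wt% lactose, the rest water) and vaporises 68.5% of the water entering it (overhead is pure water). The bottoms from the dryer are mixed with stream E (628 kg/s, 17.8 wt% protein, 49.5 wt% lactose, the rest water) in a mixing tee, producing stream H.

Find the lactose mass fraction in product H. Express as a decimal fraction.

0.478

Vapour removed = 0.685×0.295×540 = 109.12 kg/s; concentrate = 430.88 kg/s.
lactose reaching the mixer = 194.94 (from concentrate) + 628×0.495 = 505.8 kg/s.
Product flow = 430.88 + 628 = 1058.9 kg/s; lactose fraction = 0.478.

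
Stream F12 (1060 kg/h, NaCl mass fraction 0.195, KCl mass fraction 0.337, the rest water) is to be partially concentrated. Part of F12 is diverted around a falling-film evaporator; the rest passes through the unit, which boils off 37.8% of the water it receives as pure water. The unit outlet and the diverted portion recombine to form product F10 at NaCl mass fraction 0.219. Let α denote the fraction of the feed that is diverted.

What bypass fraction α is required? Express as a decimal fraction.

All 1060×0.195 = 206.7 kg/h of NaCl reaches F10, so F10 = 206.7/0.219 = 943.84 kg/h and vapour = 116.16 kg/h.
The evaporator receives (1−α)·1060 of feed at 0.468 water and removes 0.378 of that water:
0.378×0.468×(1−α)×1060 = 116.16
(1−α) = 116.16/187.52 = 0.6195;  α = 0.3805.

0.381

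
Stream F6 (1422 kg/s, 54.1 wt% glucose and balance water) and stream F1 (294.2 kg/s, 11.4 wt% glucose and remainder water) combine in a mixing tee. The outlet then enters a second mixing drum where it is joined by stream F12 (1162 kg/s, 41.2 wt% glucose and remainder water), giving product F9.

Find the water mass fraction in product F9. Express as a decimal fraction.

0.555

Overall, product flow = 2878.2 kg/s.
water in = 1422×0.459 + 294.2×0.886 + 1162×0.588 = 1596.6 kg/s.
water fraction in F9 = 0.555.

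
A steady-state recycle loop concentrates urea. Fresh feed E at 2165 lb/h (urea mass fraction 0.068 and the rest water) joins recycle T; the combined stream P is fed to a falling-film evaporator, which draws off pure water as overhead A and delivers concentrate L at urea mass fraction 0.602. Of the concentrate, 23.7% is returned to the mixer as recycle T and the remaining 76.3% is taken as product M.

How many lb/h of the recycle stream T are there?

75.96 lb/h

Overall urea balance (none leaves overhead): urea in fresh feed = urea in product, i.e. 2165×0.068 = (1−0.237)·L·0.602.
L = 147.22/(0.602×0.763) = 320.51 lb/h.
Recycle T = 0.237×320.51 = 75.962 lb/h.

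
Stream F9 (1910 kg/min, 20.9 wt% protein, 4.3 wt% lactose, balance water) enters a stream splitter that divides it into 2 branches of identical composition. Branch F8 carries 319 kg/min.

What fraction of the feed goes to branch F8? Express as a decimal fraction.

Fraction to F8 = 319/1910 = 0.1670.

0.167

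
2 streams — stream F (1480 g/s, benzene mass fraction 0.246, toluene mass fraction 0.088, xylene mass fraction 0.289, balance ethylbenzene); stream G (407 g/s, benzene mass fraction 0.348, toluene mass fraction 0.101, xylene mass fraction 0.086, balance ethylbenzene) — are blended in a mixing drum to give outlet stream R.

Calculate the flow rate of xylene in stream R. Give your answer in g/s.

xylene out = xylene in = 1480×0.289 + 407×0.086 = 462.72 g/s.

462.7 g/s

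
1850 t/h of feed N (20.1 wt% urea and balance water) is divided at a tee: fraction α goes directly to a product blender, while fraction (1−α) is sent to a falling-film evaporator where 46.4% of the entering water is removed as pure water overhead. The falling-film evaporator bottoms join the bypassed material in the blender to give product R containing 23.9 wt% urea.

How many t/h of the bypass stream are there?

All 1850×0.201 = 371.85 t/h of urea reaches R, so R = 371.85/0.239 = 1555.9 t/h and vapour = 294.14 t/h.
The evaporator receives (1−α)·1850 of feed at 0.799 water and removes 0.464 of that water:
0.464×0.799×(1−α)×1850 = 294.14
(1−α) = 294.14/685.86 = 0.4289;  α = 0.5711.
Bypass flow = 0.5711×1850 = 1056.6 t/h.

1057 t/h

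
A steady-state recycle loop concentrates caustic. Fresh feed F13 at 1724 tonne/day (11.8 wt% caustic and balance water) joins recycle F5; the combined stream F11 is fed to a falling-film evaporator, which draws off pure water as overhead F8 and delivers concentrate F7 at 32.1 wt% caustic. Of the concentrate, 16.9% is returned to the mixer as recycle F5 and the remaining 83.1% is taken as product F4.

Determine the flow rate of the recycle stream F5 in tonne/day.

128.9 tonne/day

Overall caustic balance (none leaves overhead): caustic in fresh feed = caustic in product, i.e. 1724×0.118 = (1−0.169)·F7·0.321.
F7 = 203.43/(0.321×0.831) = 762.63 tonne/day.
Recycle F5 = 0.169×762.63 = 128.88 tonne/day.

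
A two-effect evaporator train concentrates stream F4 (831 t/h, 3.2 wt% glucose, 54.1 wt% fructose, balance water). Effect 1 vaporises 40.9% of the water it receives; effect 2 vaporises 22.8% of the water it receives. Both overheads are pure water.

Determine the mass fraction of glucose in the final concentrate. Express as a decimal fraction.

water in feed = 831×0.427 = 354.84 t/h.
After stage 1: water left = (1−0.409)×354.84 = 209.71; stream total = 685.87 t/h.
After stage 2: water left = (1−0.228)×209.71 = 161.9; final concentrate = 638.06 t/h.
glucose fraction = 26.592/638.06 = 0.042.

0.042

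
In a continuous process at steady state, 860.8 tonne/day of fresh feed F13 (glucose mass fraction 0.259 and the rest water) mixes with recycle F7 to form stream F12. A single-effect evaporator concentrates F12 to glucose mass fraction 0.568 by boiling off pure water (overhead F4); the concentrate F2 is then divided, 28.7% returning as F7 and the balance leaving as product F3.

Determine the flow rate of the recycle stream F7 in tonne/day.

158 tonne/day

Overall glucose balance (none leaves overhead): glucose in fresh feed = glucose in product, i.e. 860.8×0.259 = (1−0.287)·F2·0.568.
F2 = 222.95/(0.568×0.713) = 550.51 tonne/day.
Recycle F7 = 0.287×550.51 = 158 tonne/day.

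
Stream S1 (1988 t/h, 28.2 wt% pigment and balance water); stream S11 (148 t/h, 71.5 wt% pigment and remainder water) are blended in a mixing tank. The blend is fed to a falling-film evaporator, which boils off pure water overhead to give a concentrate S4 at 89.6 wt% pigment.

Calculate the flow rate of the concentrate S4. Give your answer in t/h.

pigment entering = 1988×0.282 + 148×0.715 = 666.44 t/h.
All pigment reports to S4, so S4 = 666.44/0.896 = 743.79 t/h.

743.8 t/h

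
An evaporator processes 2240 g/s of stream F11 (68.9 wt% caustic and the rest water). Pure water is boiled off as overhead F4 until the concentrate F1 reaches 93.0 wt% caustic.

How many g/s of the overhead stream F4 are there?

caustic is conserved: 2240×0.689 = 1543.4 g/s all reports to the concentrate.
Concentrate = 1543.4/(target fraction) = 1659.5 g/s.
Overhead = 2240 − 1659.5 = 580.47 g/s.

580.5 g/s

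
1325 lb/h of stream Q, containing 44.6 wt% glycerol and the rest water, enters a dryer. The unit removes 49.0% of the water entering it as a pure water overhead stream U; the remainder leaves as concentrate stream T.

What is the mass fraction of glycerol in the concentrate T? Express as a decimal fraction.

glycerol is not removed: 1325×0.446 = 590.95 lb/h of glycerol enters T.
water entering = 1325×0.554 = 734.05 lb/h; overhead removed = 0.490×734.05 = 359.68 lb/h.
Concentrate = 1325 − 359.68 = 965.32 lb/h.
Mass fraction = 590.95/965.32 = 0.612.

0.612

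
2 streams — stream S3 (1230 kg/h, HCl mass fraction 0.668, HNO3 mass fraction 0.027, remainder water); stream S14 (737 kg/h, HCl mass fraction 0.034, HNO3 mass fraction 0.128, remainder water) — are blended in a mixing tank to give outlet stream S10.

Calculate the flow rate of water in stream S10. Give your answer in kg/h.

water out = water in = 1230×0.305 + 737×0.838 = 992.76 kg/h.

992.8 kg/h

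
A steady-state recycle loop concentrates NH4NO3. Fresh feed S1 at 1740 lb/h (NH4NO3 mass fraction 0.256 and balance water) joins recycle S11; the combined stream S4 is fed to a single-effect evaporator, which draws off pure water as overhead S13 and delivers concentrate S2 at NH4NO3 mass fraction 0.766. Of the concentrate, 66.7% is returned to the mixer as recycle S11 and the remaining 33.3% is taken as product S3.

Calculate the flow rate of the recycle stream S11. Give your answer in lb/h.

Overall NH4NO3 balance (none leaves overhead): NH4NO3 in fresh feed = NH4NO3 in product, i.e. 1740×0.256 = (1−0.667)·S2·0.766.
S2 = 445.44/(0.766×0.333) = 1746.3 lb/h.
Recycle S11 = 0.667×1746.3 = 1164.8 lb/h.

1165 lb/h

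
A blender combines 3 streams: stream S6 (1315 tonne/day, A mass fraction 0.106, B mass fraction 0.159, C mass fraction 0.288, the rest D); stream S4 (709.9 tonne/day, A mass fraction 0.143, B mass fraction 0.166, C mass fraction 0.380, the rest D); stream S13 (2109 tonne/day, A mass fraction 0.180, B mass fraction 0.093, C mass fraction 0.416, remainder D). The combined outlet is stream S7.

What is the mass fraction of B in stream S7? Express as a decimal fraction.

0.127

Total flow out = 1315 + 709.9 + 2109 = 4133.9 tonne/day.
B in = 1315×0.159 + 709.9×0.166 + 2109×0.093 = 523.07 tonne/day.
B mass fraction in S7 = 523.07/4133.9 = 0.127.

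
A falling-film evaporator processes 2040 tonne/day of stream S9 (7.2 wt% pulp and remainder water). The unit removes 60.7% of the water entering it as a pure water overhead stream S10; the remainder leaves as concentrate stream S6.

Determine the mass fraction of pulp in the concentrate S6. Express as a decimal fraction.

pulp is not removed: 2040×0.072 = 146.88 tonne/day of pulp enters S6.
water entering = 2040×0.928 = 1893.1 tonne/day; overhead removed = 0.607×1893.1 = 1149.1 tonne/day.
Concentrate = 2040 − 1149.1 = 890.88 tonne/day.
Mass fraction = 146.88/890.88 = 0.165.

0.165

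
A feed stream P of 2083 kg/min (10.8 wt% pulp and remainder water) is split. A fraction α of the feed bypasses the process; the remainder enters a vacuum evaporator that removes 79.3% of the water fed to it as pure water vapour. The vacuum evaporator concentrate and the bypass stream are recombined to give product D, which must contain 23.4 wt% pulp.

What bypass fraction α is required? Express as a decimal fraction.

0.239

All 2083×0.108 = 224.96 kg/min of pulp reaches D, so D = 224.96/0.234 = 961.38 kg/min and vapour = 1121.6 kg/min.
The evaporator receives (1−α)·2083 of feed at 0.892 water and removes 0.793 of that water:
0.793×0.892×(1−α)×2083 = 1121.6
(1−α) = 1121.6/1473.4 = 0.7612;  α = 0.2388.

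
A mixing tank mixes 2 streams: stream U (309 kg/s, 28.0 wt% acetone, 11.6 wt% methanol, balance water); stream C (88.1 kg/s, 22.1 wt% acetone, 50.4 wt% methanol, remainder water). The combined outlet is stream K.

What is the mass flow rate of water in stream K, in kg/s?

water out = water in = 309×0.604 + 88.1×0.275 = 210.86 kg/s.

210.9 kg/s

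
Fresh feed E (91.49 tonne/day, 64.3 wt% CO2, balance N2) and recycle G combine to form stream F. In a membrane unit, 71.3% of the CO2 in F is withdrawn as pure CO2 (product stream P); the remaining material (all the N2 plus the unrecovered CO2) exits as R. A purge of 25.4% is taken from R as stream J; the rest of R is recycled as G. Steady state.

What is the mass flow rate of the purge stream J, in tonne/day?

38.12 tonne/day

N2 enters only via E and leaves only via the purge: 91.49×0.357 = 0.254×(N2 in R), and the membrane unit passes all N2, so N2 in F = N2 in R = 128.59 tonne/day.
CO2 in F: m_A = 91.49×0.643 + (1−0.254)·(1−0.713)·m_A, so m_A = 58.828/0.7859 = 74.855 tonne/day.
R = (1−0.713)×74.855 + 128.59 = 150.07 tonne/day.
Purge J = 0.254×150.07 = 38.119 tonne/day.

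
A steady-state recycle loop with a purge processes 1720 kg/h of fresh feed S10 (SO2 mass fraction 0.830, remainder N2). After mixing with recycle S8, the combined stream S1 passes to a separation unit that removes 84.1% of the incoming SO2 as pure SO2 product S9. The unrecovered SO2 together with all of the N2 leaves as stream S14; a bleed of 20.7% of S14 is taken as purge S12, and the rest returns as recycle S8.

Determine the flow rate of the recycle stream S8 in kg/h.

N2 enters only via S10 and leaves only via the purge: 1720×0.170 = 0.207×(N2 in S14), and the separation unit passes all N2, so N2 in S1 = N2 in S14 = 1412.6 kg/h.
SO2 in S1: m_A = 1720×0.830 + (1−0.207)·(1−0.841)·m_A, so m_A = 1427.6/0.8739 = 1633.6 kg/h.
S14 = (1−0.841)×1633.6 + 1412.6 = 1672.3 kg/h.
Recycle S8 = (1−0.207)×1672.3 = 1326.1 kg/h.

1326 kg/h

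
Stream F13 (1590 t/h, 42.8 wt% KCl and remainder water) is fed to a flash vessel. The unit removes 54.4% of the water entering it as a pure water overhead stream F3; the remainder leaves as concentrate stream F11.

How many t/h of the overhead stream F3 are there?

494.8 t/h

water entering = 1590×0.572 = 909.48 t/h; overhead removed = 0.544×909.48 = 494.76 t/h.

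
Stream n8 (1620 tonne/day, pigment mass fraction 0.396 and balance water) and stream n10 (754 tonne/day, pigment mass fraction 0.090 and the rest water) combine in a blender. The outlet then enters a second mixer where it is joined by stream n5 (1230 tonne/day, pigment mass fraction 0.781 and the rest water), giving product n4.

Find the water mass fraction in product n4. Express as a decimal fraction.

Overall, product flow = 3604 tonne/day.
water in = 1620×0.604 + 754×0.910 + 1230×0.219 = 1934 tonne/day.
water fraction in n4 = 0.537.

0.537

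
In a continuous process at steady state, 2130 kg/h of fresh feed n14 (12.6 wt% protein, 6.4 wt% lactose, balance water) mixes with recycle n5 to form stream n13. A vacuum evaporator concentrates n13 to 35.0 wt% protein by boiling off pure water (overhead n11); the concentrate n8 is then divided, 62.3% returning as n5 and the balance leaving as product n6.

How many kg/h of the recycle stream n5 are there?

Overall protein balance (none leaves overhead): protein in fresh feed = protein in product, i.e. 2130×0.126 = (1−0.623)·n8·0.350.
n8 = 268.38/(0.350×0.377) = 2034 kg/h.
Recycle n5 = 0.623×2034 = 1267.2 kg/h.

1267 kg/h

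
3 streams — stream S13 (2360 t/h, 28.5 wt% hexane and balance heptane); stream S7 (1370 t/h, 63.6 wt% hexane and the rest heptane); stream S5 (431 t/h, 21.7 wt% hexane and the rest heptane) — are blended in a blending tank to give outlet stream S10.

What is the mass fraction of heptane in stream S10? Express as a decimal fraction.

Total flow out = 2360 + 1370 + 431 = 4161 t/h.
heptane in = 2360×0.715 + 1370×0.364 + 431×0.783 = 2523.6 t/h.
heptane mass fraction in S10 = 2523.6/4161 = 0.606.

0.606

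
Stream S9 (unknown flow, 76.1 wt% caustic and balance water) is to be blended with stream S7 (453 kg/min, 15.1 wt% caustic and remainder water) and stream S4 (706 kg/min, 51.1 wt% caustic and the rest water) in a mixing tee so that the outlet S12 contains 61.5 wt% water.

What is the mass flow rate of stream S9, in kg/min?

45.34 kg/min

Let S9 be the unknown flow. Total out = 1159 + S9.
water balance: 729.83 + 0.239·S9 = 0.615·(1159 + S9)
(0.239 − 0.615)·S9 = 0.615×1159 − 729.83 = -17.046
S9 = -17.046 / -0.376 = 45.335 kg/min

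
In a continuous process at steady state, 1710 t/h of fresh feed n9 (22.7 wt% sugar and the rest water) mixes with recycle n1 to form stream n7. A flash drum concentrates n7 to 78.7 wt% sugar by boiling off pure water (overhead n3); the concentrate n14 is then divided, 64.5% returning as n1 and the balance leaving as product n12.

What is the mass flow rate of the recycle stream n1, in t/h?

Overall sugar balance (none leaves overhead): sugar in fresh feed = sugar in product, i.e. 1710×0.227 = (1−0.645)·n14·0.787.
n14 = 388.17/(0.787×0.355) = 1389.4 t/h.
Recycle n1 = 0.645×1389.4 = 896.15 t/h.

896.1 t/h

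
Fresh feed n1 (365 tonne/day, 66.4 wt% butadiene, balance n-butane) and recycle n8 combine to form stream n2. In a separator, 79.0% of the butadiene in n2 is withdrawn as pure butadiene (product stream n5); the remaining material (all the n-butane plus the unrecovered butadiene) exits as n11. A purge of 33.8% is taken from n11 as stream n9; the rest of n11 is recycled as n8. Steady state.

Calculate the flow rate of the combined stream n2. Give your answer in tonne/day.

n-butane enters only via n1 and leaves only via the purge: 365×0.336 = 0.338×(n-butane in n11), and the separator passes all n-butane, so n-butane in n2 = n-butane in n11 = 362.84 tonne/day.
butadiene in n2: m_A = 365×0.664 + (1−0.338)·(1−0.790)·m_A, so m_A = 242.36/0.8610 = 281.49 tonne/day.
n2 = 281.49 + 362.84 = 644.33 tonne/day.

644.3 tonne/day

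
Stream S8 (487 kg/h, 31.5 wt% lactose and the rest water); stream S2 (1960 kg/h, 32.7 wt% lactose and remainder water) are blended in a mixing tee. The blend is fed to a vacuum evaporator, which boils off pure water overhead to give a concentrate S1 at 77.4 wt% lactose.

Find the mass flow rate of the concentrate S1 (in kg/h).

lactose entering = 487×0.315 + 1960×0.327 = 794.33 kg/h.
All lactose reports to S1, so S1 = 794.33/0.774 = 1026.3 kg/h.

1026 kg/h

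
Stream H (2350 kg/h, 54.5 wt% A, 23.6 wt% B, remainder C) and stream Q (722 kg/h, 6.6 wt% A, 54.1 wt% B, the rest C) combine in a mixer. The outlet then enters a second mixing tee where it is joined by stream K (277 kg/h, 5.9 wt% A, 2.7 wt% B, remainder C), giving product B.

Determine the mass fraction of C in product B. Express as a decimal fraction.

0.314

Overall, product flow = 3349 kg/h.
C in = 2350×0.219 + 722×0.393 + 277×0.914 = 1051.6 kg/h.
C fraction in B = 0.314.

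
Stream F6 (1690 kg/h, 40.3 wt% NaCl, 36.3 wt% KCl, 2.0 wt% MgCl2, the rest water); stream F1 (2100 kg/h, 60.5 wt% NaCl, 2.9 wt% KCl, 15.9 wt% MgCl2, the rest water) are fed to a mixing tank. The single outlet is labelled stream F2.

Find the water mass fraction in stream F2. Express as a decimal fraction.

Total flow out = 1690 + 2100 = 3790 kg/h.
water in = 1690×0.214 + 2100×0.207 = 796.36 kg/h.
water mass fraction in F2 = 796.36/3790 = 0.210.

0.210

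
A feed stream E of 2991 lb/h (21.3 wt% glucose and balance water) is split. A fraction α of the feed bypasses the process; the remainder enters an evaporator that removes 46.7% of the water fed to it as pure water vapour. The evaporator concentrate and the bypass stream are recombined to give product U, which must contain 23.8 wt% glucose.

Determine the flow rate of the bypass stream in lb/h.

2136 lb/h

All 2991×0.213 = 637.08 lb/h of glucose reaches U, so U = 637.08/0.238 = 2676.8 lb/h and vapour = 314.18 lb/h.
The evaporator receives (1−α)·2991 of feed at 0.787 water and removes 0.467 of that water:
0.467×0.787×(1−α)×2991 = 314.18
(1−α) = 314.18/1099.3 = 0.2858;  α = 0.7142.
Bypass flow = 0.7142×2991 = 2136.2 lb/h.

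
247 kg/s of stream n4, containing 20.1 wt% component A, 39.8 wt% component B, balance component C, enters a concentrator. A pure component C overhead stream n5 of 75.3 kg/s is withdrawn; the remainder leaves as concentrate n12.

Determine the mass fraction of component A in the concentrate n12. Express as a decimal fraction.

0.2891

component A is not removed: 247×0.201 = 49.647 kg/s of component A enters n12.
Concentrate = 247 − 75.3 = 171.7 kg/s.
Mass fraction = 49.647/171.7 = 0.2891.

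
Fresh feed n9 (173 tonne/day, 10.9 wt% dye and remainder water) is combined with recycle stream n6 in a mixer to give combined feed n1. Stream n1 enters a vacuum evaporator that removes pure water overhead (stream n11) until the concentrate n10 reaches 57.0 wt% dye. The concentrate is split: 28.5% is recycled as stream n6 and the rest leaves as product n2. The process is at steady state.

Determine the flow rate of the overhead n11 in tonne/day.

Overall dye balance (none leaves overhead): dye in fresh feed = dye in product, i.e. 173×0.109 = (1−0.285)·n10·0.570.
n10 = 18.857/(0.570×0.715) = 46.269 tonne/day.
Recycle n6 = 0.285×46.269 = 13.187 tonne/day.
Combined feed n1 = 173 + 13.187 = 186.19 tonne/day.
Overhead n11 = n1 − n10 = 186.19 − 46.269 = 139.92 tonne/day.

139.9 tonne/day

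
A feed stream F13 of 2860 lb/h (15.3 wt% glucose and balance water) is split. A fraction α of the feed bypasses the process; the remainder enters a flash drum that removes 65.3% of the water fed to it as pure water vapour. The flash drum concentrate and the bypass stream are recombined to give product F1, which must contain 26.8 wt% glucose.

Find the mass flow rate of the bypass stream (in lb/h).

All 2860×0.153 = 437.58 lb/h of glucose reaches F1, so F1 = 437.58/0.268 = 1632.8 lb/h and vapour = 1227.2 lb/h.
The evaporator receives (1−α)·2860 of feed at 0.847 water and removes 0.653 of that water:
0.653×0.847×(1−α)×2860 = 1227.2
(1−α) = 1227.2/1581.8 = 0.7758;  α = 0.2242.
Bypass flow = 0.2242×2860 = 641.13 lb/h.

641.1 lb/h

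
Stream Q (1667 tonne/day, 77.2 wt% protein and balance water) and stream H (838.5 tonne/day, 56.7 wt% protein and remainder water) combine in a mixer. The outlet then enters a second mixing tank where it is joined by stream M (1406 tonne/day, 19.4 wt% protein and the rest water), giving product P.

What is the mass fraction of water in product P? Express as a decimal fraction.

Overall, product flow = 3911.5 tonne/day.
water in = 1667×0.228 + 838.5×0.433 + 1406×0.806 = 1876.4 tonne/day.
water fraction in P = 0.480.

0.480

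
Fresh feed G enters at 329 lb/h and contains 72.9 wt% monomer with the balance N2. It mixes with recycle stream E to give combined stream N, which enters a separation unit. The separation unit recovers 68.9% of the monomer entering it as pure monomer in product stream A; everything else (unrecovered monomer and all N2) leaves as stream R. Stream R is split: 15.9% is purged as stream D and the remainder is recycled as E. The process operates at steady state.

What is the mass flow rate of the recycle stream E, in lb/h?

556.5 lb/h

N2 enters only via G and leaves only via the purge: 329×0.271 = 0.159×(N2 in R), and the separation unit passes all N2, so N2 in N = N2 in R = 560.75 lb/h.
monomer in N: m_A = 329×0.729 + (1−0.159)·(1−0.689)·m_A, so m_A = 239.84/0.7384 = 324.79 lb/h.
R = (1−0.689)×324.79 + 560.75 = 661.76 lb/h.
Recycle E = (1−0.159)×661.76 = 556.54 lb/h.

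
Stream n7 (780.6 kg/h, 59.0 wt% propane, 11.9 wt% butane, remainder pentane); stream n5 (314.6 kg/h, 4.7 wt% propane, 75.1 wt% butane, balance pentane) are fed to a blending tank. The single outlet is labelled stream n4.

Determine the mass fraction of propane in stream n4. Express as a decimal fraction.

0.4340

Total flow out = 780.6 + 314.6 = 1095.2 kg/h.
propane in = 780.6×0.590 + 314.6×0.047 = 475.34 kg/h.
propane mass fraction in n4 = 475.34/1095.2 = 0.4340.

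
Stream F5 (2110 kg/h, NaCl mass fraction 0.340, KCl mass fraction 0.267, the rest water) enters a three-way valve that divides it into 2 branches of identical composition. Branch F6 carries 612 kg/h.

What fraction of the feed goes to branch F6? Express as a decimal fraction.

0.290

Fraction to F6 = 612/2110 = 0.2900.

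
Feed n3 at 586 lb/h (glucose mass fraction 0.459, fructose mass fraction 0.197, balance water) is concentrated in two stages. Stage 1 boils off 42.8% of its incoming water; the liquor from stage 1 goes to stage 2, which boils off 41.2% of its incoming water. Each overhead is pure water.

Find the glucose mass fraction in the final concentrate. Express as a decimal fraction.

water in feed = 586×0.344 = 201.58 lb/h.
After stage 1: water left = (1−0.428)×201.58 = 115.31; stream total = 499.72 lb/h.
After stage 2: water left = (1−0.412)×115.31 = 67.8; final concentrate = 452.22 lb/h.
glucose fraction = 268.97/452.22 = 0.595.

0.595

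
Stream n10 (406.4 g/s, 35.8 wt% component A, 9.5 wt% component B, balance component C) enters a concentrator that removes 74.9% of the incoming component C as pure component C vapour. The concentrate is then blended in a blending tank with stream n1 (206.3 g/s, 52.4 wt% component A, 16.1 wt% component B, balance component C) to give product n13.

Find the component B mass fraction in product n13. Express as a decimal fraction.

0.161

Vapour removed = 0.749×0.547×406.4 = 166.5 g/s; concentrate = 239.9 g/s.
component B reaching the mixer = 38.608 (from concentrate) + 206.3×0.161 = 71.822 g/s.
Product flow = 239.9 + 206.3 = 446.2 g/s; component B fraction = 0.161.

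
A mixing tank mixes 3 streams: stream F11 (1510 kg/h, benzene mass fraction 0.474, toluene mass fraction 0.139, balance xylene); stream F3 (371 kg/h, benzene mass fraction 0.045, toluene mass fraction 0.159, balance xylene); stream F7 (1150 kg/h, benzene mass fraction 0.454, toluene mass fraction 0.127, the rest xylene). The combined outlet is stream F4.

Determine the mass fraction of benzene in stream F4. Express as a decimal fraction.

Total flow out = 1510 + 371 + 1150 = 3031 kg/h.
benzene in = 1510×0.474 + 371×0.045 + 1150×0.454 = 1254.5 kg/h.
benzene mass fraction in F4 = 1254.5/3031 = 0.414.

0.414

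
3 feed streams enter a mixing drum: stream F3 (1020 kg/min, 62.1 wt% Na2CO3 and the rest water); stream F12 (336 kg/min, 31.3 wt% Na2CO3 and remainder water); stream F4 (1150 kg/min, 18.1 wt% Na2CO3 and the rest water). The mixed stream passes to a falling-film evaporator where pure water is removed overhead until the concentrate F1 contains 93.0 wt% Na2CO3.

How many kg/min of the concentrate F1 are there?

Na2CO3 entering = 1020×0.621 + 336×0.313 + 1150×0.181 = 946.74 kg/min.
All Na2CO3 reports to F1, so F1 = 946.74/0.930 = 1018 kg/min.

1018 kg/min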